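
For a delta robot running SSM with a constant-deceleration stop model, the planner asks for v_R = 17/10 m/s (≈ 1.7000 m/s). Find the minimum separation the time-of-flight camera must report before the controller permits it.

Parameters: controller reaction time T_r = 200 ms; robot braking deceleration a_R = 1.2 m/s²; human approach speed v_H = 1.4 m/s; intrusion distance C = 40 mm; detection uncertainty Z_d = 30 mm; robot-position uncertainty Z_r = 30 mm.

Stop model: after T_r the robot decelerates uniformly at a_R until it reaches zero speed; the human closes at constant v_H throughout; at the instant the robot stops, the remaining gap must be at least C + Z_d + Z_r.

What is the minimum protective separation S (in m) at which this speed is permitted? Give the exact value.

stop time T_s = (17/10)/(6/5) = 1.4167 s
robot in T_r: 1.7000·0.2000 = 0.3400 m
robot covers 1.7000·1.4167 − ½·1.2000·1.4167² = 1.2042 m while stopping
person approaches 1.4000·(0.2000+1.4167) = 2.2633 m
residual clearance needed = 0.0400+0.0300+0.0300 = 0.1000 m
S_min ≈ 0.3400+1.2042+2.2633+0.1000  ⇒  S_min = 1563/400 m

S_min = 1563/400 m = 3.9075 m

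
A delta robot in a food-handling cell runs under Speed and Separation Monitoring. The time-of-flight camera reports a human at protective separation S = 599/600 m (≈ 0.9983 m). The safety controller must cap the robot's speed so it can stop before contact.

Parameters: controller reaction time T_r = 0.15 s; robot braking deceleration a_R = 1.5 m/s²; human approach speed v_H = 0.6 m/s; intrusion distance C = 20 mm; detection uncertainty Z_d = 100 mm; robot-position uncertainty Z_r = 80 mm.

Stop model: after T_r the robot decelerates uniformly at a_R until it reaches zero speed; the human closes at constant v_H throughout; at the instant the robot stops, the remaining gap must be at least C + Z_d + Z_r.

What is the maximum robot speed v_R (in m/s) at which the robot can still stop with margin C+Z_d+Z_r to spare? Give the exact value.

v_R_max = 17/20 m/s = 0.8500 m/s

quadratic (1/3)·v² + (11/20)·v + (-17/24) = 0
  disc = (11/20)² − 4·(1/3)·(-17/24) = 4489/3600 ; √disc = 67/60
  v_R = (−(11/20) + 67/60) / (2·(1/3)) = 17/20 m/s
check:
stop time T_s = (17/20)/(3/2) = 0.5667 s
robot in T_r: 0.8500·0.1500 = 0.1275 m
robot covers 0.8500·0.5667 − ½·1.5000·0.5667² = 0.2408 m while stopping
person approaches 0.6000·(0.1500+0.5667) = 0.4300 m
C+Z_d+Z_r = 0.0200+0.1000+0.0800 = 0.2000 m
sum ≈ 0.1275+0.2408+0.4300+0.2000 ≈ 0.9983 m = S ✓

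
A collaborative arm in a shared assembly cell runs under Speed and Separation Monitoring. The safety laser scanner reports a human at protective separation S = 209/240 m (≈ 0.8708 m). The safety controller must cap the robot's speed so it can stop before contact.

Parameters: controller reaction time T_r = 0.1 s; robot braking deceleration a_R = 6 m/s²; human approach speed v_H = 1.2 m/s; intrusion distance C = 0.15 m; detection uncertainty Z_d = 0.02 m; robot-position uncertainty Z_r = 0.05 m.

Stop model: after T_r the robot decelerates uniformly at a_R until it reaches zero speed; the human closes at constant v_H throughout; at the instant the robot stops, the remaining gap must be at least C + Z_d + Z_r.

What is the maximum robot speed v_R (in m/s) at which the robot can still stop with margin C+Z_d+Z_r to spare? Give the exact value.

v_R_max = 13/10 m/s = 1.3000 m/s

quadratic (1/12)·v² + (3/10)·v + (-637/1200) = 0
  disc = (3/10)² − 4·(1/12)·(-637/1200) = 961/3600 ; √disc = 31/60
  v_R = (−(3/10) + 31/60) / (2·(1/12)) = 13/10 m/s
check:
T_s = v_R/a_R = (13/10)/6 = 0.2167 s
robot covers v_R·T_r = 1.3000·0.1000 = 0.1300 m before braking
robot covers 1.3000·0.2167 − ½·6.0000·0.2167² = 0.1408 m while stopping
human closes 1.2000·0.3167 = 0.3800 m
margins: 0.1500+0.0200+0.0500 = 0.2200 m
sum ≈ 0.1300+0.1408+0.3800+0.2200 ≈ 0.8708 m = S ✓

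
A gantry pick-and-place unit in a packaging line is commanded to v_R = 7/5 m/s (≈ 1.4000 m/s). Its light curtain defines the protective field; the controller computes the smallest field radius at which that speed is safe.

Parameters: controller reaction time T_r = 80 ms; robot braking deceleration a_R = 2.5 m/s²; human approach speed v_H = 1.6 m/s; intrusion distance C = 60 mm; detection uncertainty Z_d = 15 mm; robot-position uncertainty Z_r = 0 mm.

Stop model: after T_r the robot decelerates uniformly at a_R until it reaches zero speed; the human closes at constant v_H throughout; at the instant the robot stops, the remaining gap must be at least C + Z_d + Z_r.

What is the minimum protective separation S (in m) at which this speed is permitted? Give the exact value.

S_min = 1603/1000 m = 1.6030 m

stop time T_s = (7/5)/(5/2) = 0.5600 s
reaction-phase robot travel = 1.4000·0.0800 = 0.1120 m
robot under decel: 1.4000²/(2·2.5000) = 0.3920 m
human closes 1.6000·0.6400 = 1.0240 m
C+Z_d+Z_r = 0.0600+0.0150+0.0000 = 0.0750 m
S_min ≈ 0.1120+0.3920+1.0240+0.0750  ⇒  S_min = 1603/1000 m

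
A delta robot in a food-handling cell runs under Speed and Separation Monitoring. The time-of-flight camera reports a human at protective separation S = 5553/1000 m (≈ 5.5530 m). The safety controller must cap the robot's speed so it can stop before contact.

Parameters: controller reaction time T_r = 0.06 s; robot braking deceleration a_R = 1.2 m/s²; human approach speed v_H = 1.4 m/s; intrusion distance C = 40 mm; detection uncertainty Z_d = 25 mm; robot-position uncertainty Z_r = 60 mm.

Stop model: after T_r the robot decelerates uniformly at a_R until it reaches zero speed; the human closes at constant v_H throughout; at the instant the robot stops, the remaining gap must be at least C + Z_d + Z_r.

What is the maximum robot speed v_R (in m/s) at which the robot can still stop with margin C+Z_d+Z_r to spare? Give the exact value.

v_R_max = 12/5 m/s = 2.4000 m/s

collect terms ⇒ (5/12)·v_R² + (92/75)·v_R + (-668/125) = 0
  disc = (92/75)² − 4·(5/12)·(-668/125) = 58564/5625 ; √disc = 242/75
  v_R = (−(92/75) + 242/75) / (2·(5/12)) = 12/5 m/s
check:
T_s = v_R/a_R = (12/5)/(6/5) = 2.0000 s
reaction-phase robot travel = 2.4000·0.0600 = 0.1440 m
robot covers 2.4000·2.0000 − ½·1.2000·2.0000² = 2.4000 m while stopping
human over T_r+T_s: 1.4000·(0.0600+2.0000) = 2.8840 m
C+Z_d+Z_r = 0.0400+0.0250+0.0600 = 0.1250 m
sum ≈ 0.1440+2.4000+2.8840+0.1250 ≈ 5.5530 m = S ✓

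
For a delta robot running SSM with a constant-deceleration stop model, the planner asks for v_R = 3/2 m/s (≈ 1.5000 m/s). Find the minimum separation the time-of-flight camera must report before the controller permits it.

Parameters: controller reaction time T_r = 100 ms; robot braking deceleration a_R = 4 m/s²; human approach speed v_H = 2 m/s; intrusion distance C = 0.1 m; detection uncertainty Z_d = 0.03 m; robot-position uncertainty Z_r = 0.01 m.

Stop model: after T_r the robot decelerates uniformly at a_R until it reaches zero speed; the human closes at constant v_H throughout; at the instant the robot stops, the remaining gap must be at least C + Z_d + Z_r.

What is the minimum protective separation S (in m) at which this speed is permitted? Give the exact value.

stop time T_s = (3/2)/4 = 0.3750 s
robot in T_r: 1.5000·0.1000 = 0.1500 m
robot covers 1.5000·0.3750 − ½·4.0000·0.3750² = 0.2812 m while stopping
human over T_r+T_s: 2.0000·(0.1000+0.3750) = 0.9500 m
residual clearance needed = 0.1000+0.0300+0.0100 = 0.1400 m
S_min ≈ 0.1500+0.2812+0.9500+0.1400  ⇒  S_min = 1217/800 m

S_min = 1217/800 m = 1.5212 m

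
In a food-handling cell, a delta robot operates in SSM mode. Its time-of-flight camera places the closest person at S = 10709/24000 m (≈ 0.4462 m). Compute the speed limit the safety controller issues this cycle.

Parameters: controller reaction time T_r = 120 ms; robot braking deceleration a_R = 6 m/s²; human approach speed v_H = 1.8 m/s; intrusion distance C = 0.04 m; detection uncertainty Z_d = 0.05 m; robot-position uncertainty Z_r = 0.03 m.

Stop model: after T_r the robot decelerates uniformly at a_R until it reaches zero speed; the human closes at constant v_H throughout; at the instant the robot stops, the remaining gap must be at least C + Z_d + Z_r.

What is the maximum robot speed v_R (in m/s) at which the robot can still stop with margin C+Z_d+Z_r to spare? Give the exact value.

collect terms ⇒ (1/12)·v_R² + (21/50)·v_R + (-529/4800) = 0
  disc = (21/50)² − 4·(1/12)·(-529/4800) = 76729/360000 ; √disc = 277/600
  v_R = (−(21/50) + 277/600) / (2·(1/12)) = 1/4 m/s
check:
braking lasts T_s = (1/4)/6 = 0.0417 s
reaction-phase robot travel = 0.2500·0.1200 = 0.0300 m
robot covers 0.2500·0.0417 − ½·6.0000·0.0417² = 0.0052 m while stopping
human closes 1.8000·0.1617 = 0.2910 m
residual clearance needed = 0.0400+0.0500+0.0300 = 0.1200 m
sum ≈ 0.0300+0.0052+0.2910+0.1200 ≈ 0.4462 m = S ✓

v_R_max = 1/4 m/s = 0.2500 m/s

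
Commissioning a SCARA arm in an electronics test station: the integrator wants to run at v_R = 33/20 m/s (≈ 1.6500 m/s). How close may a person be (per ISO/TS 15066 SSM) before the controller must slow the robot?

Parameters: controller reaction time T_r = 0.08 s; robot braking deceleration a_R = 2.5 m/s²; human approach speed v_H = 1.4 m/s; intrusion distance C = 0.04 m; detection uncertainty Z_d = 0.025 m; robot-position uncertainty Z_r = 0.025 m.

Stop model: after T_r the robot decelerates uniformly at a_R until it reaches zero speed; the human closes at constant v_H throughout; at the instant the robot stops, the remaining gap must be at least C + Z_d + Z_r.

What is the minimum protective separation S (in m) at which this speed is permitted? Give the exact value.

T_s = v_R/a_R = (33/20)/(5/2) = 0.6600 s
robot in T_r: 1.6500·0.0800 = 0.1320 m
robot covers 1.6500·0.6600 − ½·2.5000·0.6600² = 0.5445 m while stopping
human over T_r+T_s: 1.4000·(0.0800+0.6600) = 1.0360 m
residual clearance needed = 0.0400+0.0250+0.0250 = 0.0900 m
S_min ≈ 0.1320+0.5445+1.0360+0.0900  ⇒  S_min = 721/400 m

S_min = 721/400 m = 1.8025 m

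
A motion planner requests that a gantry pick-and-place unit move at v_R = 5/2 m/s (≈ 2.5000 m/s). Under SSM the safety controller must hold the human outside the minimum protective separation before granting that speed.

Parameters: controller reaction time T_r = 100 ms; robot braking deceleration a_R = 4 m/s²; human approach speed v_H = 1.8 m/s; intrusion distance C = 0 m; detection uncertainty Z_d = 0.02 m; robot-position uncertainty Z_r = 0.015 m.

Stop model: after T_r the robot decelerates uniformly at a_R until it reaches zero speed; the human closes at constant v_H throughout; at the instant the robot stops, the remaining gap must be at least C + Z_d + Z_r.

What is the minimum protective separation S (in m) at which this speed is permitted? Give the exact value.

braking lasts T_s = (5/2)/4 = 0.6250 s
reaction-phase robot travel = 2.5000·0.1000 = 0.2500 m
robot under decel: 2.5000²/(2·4.0000) = 0.7812 m
person approaches 1.8000·(0.1000+0.6250) = 1.3050 m
residual clearance needed = 0.0000+0.0200+0.0150 = 0.0350 m
S_min ≈ 0.2500+0.7812+1.3050+0.0350  ⇒  S_min = 1897/800 m

S_min = 1897/800 m = 2.3712 m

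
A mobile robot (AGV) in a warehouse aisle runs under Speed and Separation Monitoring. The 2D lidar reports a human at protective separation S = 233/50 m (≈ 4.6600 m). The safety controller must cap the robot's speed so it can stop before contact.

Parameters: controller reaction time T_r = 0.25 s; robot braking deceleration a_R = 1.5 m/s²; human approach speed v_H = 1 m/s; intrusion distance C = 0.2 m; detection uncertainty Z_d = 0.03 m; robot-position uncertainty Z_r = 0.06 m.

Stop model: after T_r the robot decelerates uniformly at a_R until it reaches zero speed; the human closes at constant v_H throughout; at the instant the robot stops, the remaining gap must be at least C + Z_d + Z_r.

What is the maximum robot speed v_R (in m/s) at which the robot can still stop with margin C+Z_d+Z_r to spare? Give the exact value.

v_R_max = 12/5 m/s = 2.4000 m/s

collect terms ⇒ (1/3)·v_R² + (11/12)·v_R + (-103/25) = 0
  disc = (11/12)² − 4·(1/3)·(-103/25) = 22801/3600 ; √disc = 151/60
  v_R = (−(11/12) + 151/60) / (2·(1/3)) = 12/5 m/s
check:
braking lasts T_s = (12/5)/(3/2) = 1.6000 s
reaction-phase robot travel = 2.4000·0.2500 = 0.6000 m
robot covers 2.4000·1.6000 − ½·1.5000·1.6000² = 1.9200 m while stopping
person approaches 1.0000·(0.2500+1.6000) = 1.8500 m
residual clearance needed = 0.2000+0.0300+0.0600 = 0.2900 m
sum ≈ 0.6000+1.9200+1.8500+0.2900 ≈ 4.6600 m = S ✓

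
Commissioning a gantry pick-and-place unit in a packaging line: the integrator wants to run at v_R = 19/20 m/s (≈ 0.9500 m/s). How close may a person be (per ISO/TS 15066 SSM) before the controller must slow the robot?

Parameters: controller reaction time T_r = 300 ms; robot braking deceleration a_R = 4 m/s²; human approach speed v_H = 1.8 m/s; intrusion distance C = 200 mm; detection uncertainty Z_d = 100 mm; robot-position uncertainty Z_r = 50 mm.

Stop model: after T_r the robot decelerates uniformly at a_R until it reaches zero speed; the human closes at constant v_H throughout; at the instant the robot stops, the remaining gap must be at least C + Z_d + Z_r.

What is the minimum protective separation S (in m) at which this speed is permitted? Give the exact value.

stop time T_s = (19/20)/4 = 0.2375 s
reaction-phase robot travel = 0.9500·0.3000 = 0.2850 m
braking distance = 0.9500²/(2·4.0000) = 0.1128 m
human closes 1.8000·0.5375 = 0.9675 m
margins: 0.2000+0.1000+0.0500 = 0.3500 m
S_min ≈ 0.2850+0.1128+0.9675+0.3500  ⇒  S_min = 5489/3200 m

S_min = 5489/3200 m = 1.7153 m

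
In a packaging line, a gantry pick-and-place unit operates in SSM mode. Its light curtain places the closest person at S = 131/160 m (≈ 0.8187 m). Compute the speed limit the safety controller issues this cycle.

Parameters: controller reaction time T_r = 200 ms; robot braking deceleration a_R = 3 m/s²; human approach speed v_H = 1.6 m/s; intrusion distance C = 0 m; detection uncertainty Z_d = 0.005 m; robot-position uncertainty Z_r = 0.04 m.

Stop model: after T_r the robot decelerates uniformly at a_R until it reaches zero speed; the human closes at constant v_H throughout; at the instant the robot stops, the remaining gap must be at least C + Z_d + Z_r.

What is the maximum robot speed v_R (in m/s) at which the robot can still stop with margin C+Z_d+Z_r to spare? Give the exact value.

quadratic (1/6)·v² + (11/15)·v + (-363/800) = 0
  disc = (11/15)² − 4·(1/6)·(-363/800) = 121/144 ; √disc = 11/12
  v_R = (−(11/15) + 11/12) / (2·(1/6)) = 11/20 m/s
check:
T_s = v_R/a_R = (11/20)/3 = 0.1833 s
robot covers v_R·T_r = 0.5500·0.2000 = 0.1100 m before braking
robot under decel: 0.5500²/(2·3.0000) = 0.0504 m
human closes 1.6000·0.3833 = 0.6133 m
C+Z_d+Z_r = 0.0000+0.0050+0.0400 = 0.0450 m
sum ≈ 0.1100+0.0504+0.6133+0.0450 ≈ 0.8187 m = S ✓

v_R_max = 11/20 m/s = 0.5500 m/s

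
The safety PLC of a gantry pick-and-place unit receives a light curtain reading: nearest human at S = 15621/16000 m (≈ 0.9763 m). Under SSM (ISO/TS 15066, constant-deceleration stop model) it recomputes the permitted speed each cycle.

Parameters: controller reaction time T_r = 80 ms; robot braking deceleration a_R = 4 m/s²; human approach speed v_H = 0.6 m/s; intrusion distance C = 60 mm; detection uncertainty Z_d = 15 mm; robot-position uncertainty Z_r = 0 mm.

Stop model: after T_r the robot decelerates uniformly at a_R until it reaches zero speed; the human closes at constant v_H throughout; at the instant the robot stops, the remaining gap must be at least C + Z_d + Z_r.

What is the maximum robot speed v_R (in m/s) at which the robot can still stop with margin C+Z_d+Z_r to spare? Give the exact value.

v_R_max = 37/20 m/s = 1.8500 m/s

collect terms ⇒ (1/8)·v_R² + (23/100)·v_R + (-13653/16000) = 0
  disc = (23/100)² − 4·(1/8)·(-13653/16000) = 76729/160000 ; √disc = 277/400
  v_R = (−(23/100) + 277/400) / (2·(1/8)) = 37/20 m/s
check:
stop time T_s = (37/20)/4 = 0.4625 s
robot covers v_R·T_r = 1.8500·0.0800 = 0.1480 m before braking
robot covers 1.8500·0.4625 − ½·4.0000·0.4625² = 0.4278 m while stopping
human over T_r+T_s: 0.6000·(0.0800+0.4625) = 0.3255 m
residual clearance needed = 0.0600+0.0150+0.0000 = 0.0750 m
sum ≈ 0.1480+0.4278+0.3255+0.0750 ≈ 0.9763 m = S ✓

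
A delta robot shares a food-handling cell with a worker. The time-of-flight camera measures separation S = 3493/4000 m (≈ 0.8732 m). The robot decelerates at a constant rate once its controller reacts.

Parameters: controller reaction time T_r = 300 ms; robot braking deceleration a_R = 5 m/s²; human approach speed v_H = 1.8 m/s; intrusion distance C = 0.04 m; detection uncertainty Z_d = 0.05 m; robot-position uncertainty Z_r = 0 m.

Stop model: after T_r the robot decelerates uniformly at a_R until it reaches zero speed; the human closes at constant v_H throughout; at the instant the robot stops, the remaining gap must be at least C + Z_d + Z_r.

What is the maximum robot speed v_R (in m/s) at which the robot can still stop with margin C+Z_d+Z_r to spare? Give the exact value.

v_R_max = 7/20 m/s = 0.3500 m/s

quadratic (1/10)·v² + (33/50)·v + (-973/4000) = 0
  disc = (33/50)² − 4·(1/10)·(-973/4000) = 5329/10000 ; √disc = 73/100
  v_R = (−(33/50) + 73/100) / (2·(1/10)) = 7/20 m/s
check:
T_s = v_R/a_R = (7/20)/5 = 0.0700 s
reaction-phase robot travel = 0.3500·0.3000 = 0.1050 m
braking distance = 0.3500²/(2·5.0000) = 0.0123 m
person approaches 1.8000·(0.3000+0.0700) = 0.6660 m
residual clearance needed = 0.0400+0.0500+0.0000 = 0.0900 m
sum ≈ 0.1050+0.0123+0.6660+0.0900 ≈ 0.8732 m = S ✓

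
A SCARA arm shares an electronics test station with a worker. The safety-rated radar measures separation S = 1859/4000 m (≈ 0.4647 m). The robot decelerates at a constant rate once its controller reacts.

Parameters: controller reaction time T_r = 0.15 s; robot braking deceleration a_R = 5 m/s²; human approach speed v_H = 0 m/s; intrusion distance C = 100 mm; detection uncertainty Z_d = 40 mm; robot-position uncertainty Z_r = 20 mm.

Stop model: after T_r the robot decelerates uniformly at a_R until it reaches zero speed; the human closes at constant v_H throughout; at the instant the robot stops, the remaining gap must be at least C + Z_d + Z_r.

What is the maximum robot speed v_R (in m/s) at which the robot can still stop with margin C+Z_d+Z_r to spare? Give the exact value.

v_R_max = 23/20 m/s = 1.1500 m/s

quadratic (1/10)·v² + (3/20)·v + (-1219/4000) = 0
  disc = (3/20)² − 4·(1/10)·(-1219/4000) = 361/2500 ; √disc = 19/50
  v_R = (−(3/20) + 19/50) / (2·(1/10)) = 23/20 m/s
check:
T_s = v_R/a_R = (23/20)/5 = 0.2300 s
robot covers v_R·T_r = 1.1500·0.1500 = 0.1725 m before braking
robot under decel: 1.1500²/(2·5.0000) = 0.1323 m
human closes 0.0000·0.3800 = 0.0000 m
residual clearance needed = 0.1000+0.0400+0.0200 = 0.1600 m
sum ≈ 0.1725+0.1323+0.0000+0.1600 ≈ 0.4647 m = S ✓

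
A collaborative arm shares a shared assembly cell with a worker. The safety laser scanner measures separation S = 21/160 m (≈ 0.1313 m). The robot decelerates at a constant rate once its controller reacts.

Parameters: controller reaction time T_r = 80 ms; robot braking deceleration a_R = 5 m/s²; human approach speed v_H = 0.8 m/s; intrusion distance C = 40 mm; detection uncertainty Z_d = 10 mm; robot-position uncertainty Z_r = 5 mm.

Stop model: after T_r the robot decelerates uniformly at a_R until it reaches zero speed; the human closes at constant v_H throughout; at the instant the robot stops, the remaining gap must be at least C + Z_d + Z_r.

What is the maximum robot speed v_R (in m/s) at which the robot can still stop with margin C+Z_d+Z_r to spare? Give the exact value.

v_R_max = 1/20 m/s = 0.0500 m/s

at the boundary: (1/10)·v² + (6/25)·v + (-49/4000) = 0
  disc = (6/25)² − 4·(1/10)·(-49/4000) = 1/16 ; √disc = 1/4
  v_R = (−(6/25) + 1/4) / (2·(1/10)) = 1/20 m/s
check:
stop time T_s = (1/20)/5 = 0.0100 s
robot covers v_R·T_r = 0.0500·0.0800 = 0.0040 m before braking
robot covers 0.0500·0.0100 − ½·5.0000·0.0100² = 0.0003 m while stopping
human over T_r+T_s: 0.8000·(0.0800+0.0100) = 0.0720 m
margins: 0.0400+0.0100+0.0050 = 0.0550 m
sum ≈ 0.0040+0.0003+0.0720+0.0550 ≈ 0.1313 m = S ✓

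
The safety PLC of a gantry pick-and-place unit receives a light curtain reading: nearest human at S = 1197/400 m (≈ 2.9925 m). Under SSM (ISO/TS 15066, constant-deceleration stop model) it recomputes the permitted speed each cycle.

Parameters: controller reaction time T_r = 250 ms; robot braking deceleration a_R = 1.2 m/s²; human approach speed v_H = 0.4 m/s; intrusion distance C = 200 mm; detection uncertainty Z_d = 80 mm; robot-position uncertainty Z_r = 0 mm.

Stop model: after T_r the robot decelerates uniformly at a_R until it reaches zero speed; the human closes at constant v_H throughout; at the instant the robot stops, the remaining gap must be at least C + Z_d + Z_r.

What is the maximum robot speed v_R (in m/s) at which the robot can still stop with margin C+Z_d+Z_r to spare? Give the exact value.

quadratic (5/12)·v² + (7/12)·v + (-209/80) = 0
  disc = (7/12)² − 4·(5/12)·(-209/80) = 169/36 ; √disc = 13/6
  v_R = (−(7/12) + 13/6) / (2·(5/12)) = 19/10 m/s
check:
stop time T_s = (19/10)/(6/5) = 1.5833 s
robot covers v_R·T_r = 1.9000·0.2500 = 0.4750 m before braking
braking distance = 1.9000²/(2·1.2000) = 1.5042 m
person approaches 0.4000·(0.2500+1.5833) = 0.7333 m
residual clearance needed = 0.2000+0.0800+0.0000 = 0.2800 m
sum ≈ 0.4750+1.5042+0.7333+0.2800 ≈ 2.9925 m = S ✓

v_R_max = 19/10 m/s = 1.9000 m/s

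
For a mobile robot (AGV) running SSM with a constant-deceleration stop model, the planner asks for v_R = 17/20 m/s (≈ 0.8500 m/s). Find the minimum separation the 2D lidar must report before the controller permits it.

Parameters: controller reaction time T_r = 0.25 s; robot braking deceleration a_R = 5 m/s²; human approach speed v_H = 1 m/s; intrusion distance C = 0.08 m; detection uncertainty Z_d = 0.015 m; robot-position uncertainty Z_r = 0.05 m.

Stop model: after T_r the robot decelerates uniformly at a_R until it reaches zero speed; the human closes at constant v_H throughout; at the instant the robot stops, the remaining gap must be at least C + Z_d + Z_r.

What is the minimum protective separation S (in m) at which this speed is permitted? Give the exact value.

stop time T_s = (17/20)/5 = 0.1700 s
robot covers v_R·T_r = 0.8500·0.2500 = 0.2125 m before braking
robot covers 0.8500·0.1700 − ½·5.0000·0.1700² = 0.0722 m while stopping
person approaches 1.0000·(0.2500+0.1700) = 0.4200 m
C+Z_d+Z_r = 0.0800+0.0150+0.0500 = 0.1450 m
S_min ≈ 0.2125+0.0722+0.4200+0.1450  ⇒  S_min = 3399/4000 m

S_min = 3399/4000 m = 0.8498 m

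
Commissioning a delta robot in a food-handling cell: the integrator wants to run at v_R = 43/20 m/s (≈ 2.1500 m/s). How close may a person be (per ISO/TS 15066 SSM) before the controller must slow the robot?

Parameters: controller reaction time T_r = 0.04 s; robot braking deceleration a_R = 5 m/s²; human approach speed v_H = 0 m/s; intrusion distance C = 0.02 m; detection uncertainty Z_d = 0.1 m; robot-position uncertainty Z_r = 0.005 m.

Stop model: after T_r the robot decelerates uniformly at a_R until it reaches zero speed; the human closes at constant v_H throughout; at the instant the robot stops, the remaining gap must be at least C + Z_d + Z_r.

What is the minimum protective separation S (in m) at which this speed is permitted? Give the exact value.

S_min = 2693/4000 m = 0.6733 m

braking lasts T_s = (43/20)/5 = 0.4300 s
reaction-phase robot travel = 2.1500·0.0400 = 0.0860 m
robot covers 2.1500·0.4300 − ½·5.0000·0.4300² = 0.4622 m while stopping
person approaches 0.0000·(0.0400+0.4300) = 0.0000 m
residual clearance needed = 0.0200+0.1000+0.0050 = 0.1250 m
S_min ≈ 0.0860+0.4622+0.0000+0.1250  ⇒  S_min = 2693/4000 m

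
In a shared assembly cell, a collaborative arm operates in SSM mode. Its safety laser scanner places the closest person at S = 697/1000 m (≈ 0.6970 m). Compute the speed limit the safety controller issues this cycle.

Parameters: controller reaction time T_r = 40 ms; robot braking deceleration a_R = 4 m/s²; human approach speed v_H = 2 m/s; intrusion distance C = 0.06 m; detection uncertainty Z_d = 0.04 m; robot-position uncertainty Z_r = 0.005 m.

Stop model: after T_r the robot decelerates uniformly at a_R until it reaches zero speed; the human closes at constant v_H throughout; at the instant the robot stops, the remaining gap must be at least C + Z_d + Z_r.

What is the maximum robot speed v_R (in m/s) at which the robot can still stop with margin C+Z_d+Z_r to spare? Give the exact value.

at the boundary: (1/8)·v² + (27/50)·v + (-64/125) = 0
  disc = (27/50)² − 4·(1/8)·(-64/125) = 1369/2500 ; √disc = 37/50
  v_R = (−(27/50) + 37/50) / (2·(1/8)) = 4/5 m/s
check:
stop time T_s = (4/5)/4 = 0.2000 s
robot covers v_R·T_r = 0.8000·0.0400 = 0.0320 m before braking
robot covers 0.8000·0.2000 − ½·4.0000·0.2000² = 0.0800 m while stopping
person approaches 2.0000·(0.0400+0.2000) = 0.4800 m
margins: 0.0600+0.0400+0.0050 = 0.1050 m
sum ≈ 0.0320+0.0800+0.4800+0.1050 ≈ 0.6970 m = S ✓

v_R_max = 4/5 m/s = 0.8000 m/s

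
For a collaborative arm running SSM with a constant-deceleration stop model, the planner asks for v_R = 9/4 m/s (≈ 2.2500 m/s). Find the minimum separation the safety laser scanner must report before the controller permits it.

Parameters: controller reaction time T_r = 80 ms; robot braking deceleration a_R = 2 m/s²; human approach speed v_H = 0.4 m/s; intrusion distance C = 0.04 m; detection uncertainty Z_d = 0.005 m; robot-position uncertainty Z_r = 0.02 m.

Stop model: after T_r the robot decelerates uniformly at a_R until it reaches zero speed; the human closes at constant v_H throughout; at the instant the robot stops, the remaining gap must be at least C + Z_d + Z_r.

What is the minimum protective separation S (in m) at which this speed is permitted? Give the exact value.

stop time T_s = (9/4)/2 = 1.1250 s
reaction-phase robot travel = 2.2500·0.0800 = 0.1800 m
braking distance = 2.2500²/(2·2.0000) = 1.2656 m
human closes 0.4000·1.2050 = 0.4820 m
margins: 0.0400+0.0050+0.0200 = 0.0650 m
S_min ≈ 0.1800+1.2656+0.4820+0.0650  ⇒  S_min = 15941/8000 m

S_min = 15941/8000 m = 1.9926 m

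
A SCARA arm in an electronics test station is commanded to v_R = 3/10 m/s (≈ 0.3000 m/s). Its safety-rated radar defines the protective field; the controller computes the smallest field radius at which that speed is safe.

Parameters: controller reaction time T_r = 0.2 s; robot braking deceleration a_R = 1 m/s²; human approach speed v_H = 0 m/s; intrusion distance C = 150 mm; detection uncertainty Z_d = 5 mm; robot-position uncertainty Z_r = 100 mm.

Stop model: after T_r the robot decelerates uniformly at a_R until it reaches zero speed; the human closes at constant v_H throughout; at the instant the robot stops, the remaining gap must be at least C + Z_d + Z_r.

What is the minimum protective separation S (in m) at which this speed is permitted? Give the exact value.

T_s = v_R/a_R = (3/10)/1 = 0.3000 s
robot covers v_R·T_r = 0.3000·0.2000 = 0.0600 m before braking
braking distance = 0.3000²/(2·1.0000) = 0.0450 m
person approaches 0.0000·(0.2000+0.3000) = 0.0000 m
C+Z_d+Z_r = 0.1500+0.0050+0.1000 = 0.2550 m
S_min ≈ 0.0600+0.0450+0.0000+0.2550  ⇒  S_min = 9/25 m

S_min = 9/25 m = 0.3600 m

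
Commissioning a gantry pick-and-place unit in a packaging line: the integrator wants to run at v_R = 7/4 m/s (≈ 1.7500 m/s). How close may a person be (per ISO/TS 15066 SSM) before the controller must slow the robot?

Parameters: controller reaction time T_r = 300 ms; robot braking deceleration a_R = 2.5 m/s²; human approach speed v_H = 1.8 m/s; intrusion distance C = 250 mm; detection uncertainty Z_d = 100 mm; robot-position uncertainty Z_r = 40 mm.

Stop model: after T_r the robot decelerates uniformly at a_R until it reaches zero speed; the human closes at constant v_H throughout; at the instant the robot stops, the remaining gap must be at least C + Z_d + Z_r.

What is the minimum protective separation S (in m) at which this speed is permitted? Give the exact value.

S_min = 1331/400 m = 3.3275 m

braking lasts T_s = (7/4)/(5/2) = 0.7000 s
robot in T_r: 1.7500·0.3000 = 0.5250 m
robot covers 1.7500·0.7000 − ½·2.5000·0.7000² = 0.6125 m while stopping
human over T_r+T_s: 1.8000·(0.3000+0.7000) = 1.8000 m
residual clearance needed = 0.2500+0.1000+0.0400 = 0.3900 m
S_min ≈ 0.5250+0.6125+1.8000+0.3900  ⇒  S_min = 1331/400 m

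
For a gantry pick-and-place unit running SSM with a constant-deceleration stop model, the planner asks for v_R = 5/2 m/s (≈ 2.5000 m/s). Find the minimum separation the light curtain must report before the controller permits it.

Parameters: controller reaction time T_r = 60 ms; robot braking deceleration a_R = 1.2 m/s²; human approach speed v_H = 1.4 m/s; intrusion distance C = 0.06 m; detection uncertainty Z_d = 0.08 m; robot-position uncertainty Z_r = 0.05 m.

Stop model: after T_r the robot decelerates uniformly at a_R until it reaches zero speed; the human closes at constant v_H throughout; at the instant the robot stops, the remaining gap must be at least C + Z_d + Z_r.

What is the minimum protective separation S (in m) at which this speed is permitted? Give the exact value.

T_s = v_R/a_R = (5/2)/(6/5) = 2.0833 s
robot covers v_R·T_r = 2.5000·0.0600 = 0.1500 m before braking
robot covers 2.5000·2.0833 − ½·1.2000·2.0833² = 2.6042 m while stopping
human closes 1.4000·2.1433 = 3.0007 m
residual clearance needed = 0.0600+0.0800+0.0500 = 0.1900 m
S_min ≈ 0.1500+2.6042+3.0007+0.1900  ⇒  S_min = 35669/6000 m

S_min = 35669/6000 m = 5.9448 m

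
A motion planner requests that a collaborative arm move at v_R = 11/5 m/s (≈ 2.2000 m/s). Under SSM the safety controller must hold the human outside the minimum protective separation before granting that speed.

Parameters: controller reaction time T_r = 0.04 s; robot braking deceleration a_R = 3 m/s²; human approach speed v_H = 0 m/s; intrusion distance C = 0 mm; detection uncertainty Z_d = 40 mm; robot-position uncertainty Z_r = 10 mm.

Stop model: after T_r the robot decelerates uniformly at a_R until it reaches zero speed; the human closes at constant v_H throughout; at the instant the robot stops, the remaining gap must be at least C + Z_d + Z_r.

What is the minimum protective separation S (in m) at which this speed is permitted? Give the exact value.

braking lasts T_s = (11/5)/3 = 0.7333 s
reaction-phase robot travel = 2.2000·0.0400 = 0.0880 m
robot under decel: 2.2000²/(2·3.0000) = 0.8067 m
human closes 0.0000·0.7733 = 0.0000 m
margins: 0.0000+0.0400+0.0100 = 0.0500 m
S_min ≈ 0.0880+0.8067+0.0000+0.0500  ⇒  S_min = 1417/1500 m

S_min = 1417/1500 m = 0.9447 m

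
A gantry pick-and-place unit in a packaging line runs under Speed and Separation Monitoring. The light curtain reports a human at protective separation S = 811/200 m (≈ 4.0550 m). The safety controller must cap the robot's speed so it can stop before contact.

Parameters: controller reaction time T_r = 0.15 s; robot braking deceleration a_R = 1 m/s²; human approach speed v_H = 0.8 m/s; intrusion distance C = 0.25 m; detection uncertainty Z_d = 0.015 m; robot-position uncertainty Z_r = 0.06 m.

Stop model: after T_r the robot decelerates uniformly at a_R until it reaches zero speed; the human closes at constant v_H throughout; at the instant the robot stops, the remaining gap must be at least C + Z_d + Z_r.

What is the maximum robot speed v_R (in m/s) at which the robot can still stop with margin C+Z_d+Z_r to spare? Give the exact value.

v_R_max = 19/10 m/s = 1.9000 m/s

at the boundary: (1/2)·v² + (19/20)·v + (-361/100) = 0
  disc = (19/20)² − 4·(1/2)·(-361/100) = 3249/400 ; √disc = 57/20
  v_R = (−(19/20) + 57/20) / (2·(1/2)) = 19/10 m/s
check:
T_s = v_R/a_R = (19/10)/1 = 1.9000 s
robot in T_r: 1.9000·0.1500 = 0.2850 m
robot under decel: 1.9000²/(2·1.0000) = 1.8050 m
human closes 0.8000·2.0500 = 1.6400 m
residual clearance needed = 0.2500+0.0150+0.0600 = 0.3250 m
sum ≈ 0.2850+1.8050+1.6400+0.3250 ≈ 4.0550 m = S ✓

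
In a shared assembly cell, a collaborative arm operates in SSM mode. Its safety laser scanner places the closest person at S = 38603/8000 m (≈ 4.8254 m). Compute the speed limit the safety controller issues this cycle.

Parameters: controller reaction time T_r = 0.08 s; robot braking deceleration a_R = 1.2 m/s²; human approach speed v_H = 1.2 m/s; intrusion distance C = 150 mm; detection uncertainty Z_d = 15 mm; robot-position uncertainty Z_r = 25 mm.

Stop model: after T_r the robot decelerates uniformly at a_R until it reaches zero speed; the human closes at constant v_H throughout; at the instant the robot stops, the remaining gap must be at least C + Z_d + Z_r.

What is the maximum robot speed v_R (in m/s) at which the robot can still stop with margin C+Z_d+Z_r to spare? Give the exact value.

v_R_max = 9/4 m/s = 2.2500 m/s

collect terms ⇒ (5/12)·v_R² + (27/25)·v_R + (-7263/1600) = 0
  disc = (27/25)² − 4·(5/12)·(-7263/1600) = 349281/40000 ; √disc = 591/200
  v_R = (−(27/25) + 591/200) / (2·(5/12)) = 9/4 m/s
check:
braking lasts T_s = (9/4)/(6/5) = 1.8750 s
reaction-phase robot travel = 2.2500·0.0800 = 0.1800 m
robot covers 2.2500·1.8750 − ½·1.2000·1.8750² = 2.1094 m while stopping
person approaches 1.2000·(0.0800+1.8750) = 2.3460 m
residual clearance needed = 0.1500+0.0150+0.0250 = 0.1900 m
sum ≈ 0.1800+2.1094+2.3460+0.1900 ≈ 4.8254 m = S ✓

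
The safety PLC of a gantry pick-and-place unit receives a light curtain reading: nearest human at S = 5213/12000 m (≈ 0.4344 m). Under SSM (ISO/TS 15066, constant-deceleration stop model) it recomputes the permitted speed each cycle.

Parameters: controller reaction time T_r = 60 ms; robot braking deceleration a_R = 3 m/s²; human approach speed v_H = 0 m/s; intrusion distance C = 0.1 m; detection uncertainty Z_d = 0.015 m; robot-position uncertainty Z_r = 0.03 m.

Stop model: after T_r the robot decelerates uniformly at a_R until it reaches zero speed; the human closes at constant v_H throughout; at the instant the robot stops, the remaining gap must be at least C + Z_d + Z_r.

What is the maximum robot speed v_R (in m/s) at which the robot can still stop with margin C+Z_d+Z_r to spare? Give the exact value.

v_R_max = 23/20 m/s = 1.1500 m/s

quadratic (1/6)·v² + (3/50)·v + (-3473/12000) = 0
  disc = (3/50)² − 4·(1/6)·(-3473/12000) = 17689/90000 ; √disc = 133/300
  v_R = (−(3/50) + 133/300) / (2·(1/6)) = 23/20 m/s
check:
stop time T_s = (23/20)/3 = 0.3833 s
reaction-phase robot travel = 1.1500·0.0600 = 0.0690 m
braking distance = 1.1500²/(2·3.0000) = 0.2204 m
human closes 0.0000·0.4433 = 0.0000 m
residual clearance needed = 0.1000+0.0150+0.0300 = 0.1450 m
sum ≈ 0.0690+0.2204+0.0000+0.1450 ≈ 0.4344 m = S ✓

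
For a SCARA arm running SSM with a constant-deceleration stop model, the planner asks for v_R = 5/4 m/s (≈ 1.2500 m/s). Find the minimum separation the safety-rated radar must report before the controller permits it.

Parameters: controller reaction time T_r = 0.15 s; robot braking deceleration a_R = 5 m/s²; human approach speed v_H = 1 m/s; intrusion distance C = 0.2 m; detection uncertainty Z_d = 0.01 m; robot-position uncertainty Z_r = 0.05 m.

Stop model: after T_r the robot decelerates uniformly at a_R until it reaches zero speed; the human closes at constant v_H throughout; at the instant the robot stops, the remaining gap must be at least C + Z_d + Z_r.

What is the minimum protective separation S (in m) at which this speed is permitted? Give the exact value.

S_min = 803/800 m = 1.0037 m

stop time T_s = (5/4)/5 = 0.2500 s
robot in T_r: 1.2500·0.1500 = 0.1875 m
robot under decel: 1.2500²/(2·5.0000) = 0.1562 m
person approaches 1.0000·(0.1500+0.2500) = 0.4000 m
residual clearance needed = 0.2000+0.0100+0.0500 = 0.2600 m
S_min ≈ 0.1875+0.1562+0.4000+0.2600  ⇒  S_min = 803/800 m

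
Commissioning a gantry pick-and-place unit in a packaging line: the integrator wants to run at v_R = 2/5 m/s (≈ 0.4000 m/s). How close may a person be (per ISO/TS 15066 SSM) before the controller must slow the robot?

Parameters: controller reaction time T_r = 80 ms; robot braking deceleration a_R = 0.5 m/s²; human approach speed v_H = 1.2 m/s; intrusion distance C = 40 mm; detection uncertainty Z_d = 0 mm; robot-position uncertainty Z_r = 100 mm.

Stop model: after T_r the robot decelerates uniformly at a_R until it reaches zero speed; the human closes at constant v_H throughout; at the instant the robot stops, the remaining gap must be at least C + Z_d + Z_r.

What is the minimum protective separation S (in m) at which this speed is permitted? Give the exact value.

S_min = 347/250 m = 1.3880 m

T_s = v_R/a_R = (2/5)/(1/2) = 0.8000 s
robot in T_r: 0.4000·0.0800 = 0.0320 m
robot under decel: 0.4000²/(2·0.5000) = 0.1600 m
human closes 1.2000·0.8800 = 1.0560 m
margins: 0.0400+0.0000+0.1000 = 0.1400 m
S_min ≈ 0.0320+0.1600+1.0560+0.1400  ⇒  S_min = 347/250 m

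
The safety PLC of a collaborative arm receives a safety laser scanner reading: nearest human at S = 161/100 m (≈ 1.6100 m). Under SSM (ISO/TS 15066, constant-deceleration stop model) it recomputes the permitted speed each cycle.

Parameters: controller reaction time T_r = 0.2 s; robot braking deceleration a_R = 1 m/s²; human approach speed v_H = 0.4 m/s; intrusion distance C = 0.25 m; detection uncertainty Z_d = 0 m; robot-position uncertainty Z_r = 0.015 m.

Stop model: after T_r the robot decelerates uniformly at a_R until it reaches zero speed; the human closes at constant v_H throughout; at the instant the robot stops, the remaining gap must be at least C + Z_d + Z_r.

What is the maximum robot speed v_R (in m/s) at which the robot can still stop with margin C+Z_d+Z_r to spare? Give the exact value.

collect terms ⇒ (1/2)·v_R² + (3/5)·v_R + (-253/200) = 0
  disc = (3/5)² − 4·(1/2)·(-253/200) = 289/100 ; √disc = 17/10
  v_R = (−(3/5) + 17/10) / (2·(1/2)) = 11/10 m/s
check:
stop time T_s = (11/10)/1 = 1.1000 s
robot covers v_R·T_r = 1.1000·0.2000 = 0.2200 m before braking
braking distance = 1.1000²/(2·1.0000) = 0.6050 m
human over T_r+T_s: 0.4000·(0.2000+1.1000) = 0.5200 m
margins: 0.2500+0.0000+0.0150 = 0.2650 m
sum ≈ 0.2200+0.6050+0.5200+0.2650 ≈ 1.6100 m = S ✓

v_R_max = 11/10 m/s = 1.1000 m/s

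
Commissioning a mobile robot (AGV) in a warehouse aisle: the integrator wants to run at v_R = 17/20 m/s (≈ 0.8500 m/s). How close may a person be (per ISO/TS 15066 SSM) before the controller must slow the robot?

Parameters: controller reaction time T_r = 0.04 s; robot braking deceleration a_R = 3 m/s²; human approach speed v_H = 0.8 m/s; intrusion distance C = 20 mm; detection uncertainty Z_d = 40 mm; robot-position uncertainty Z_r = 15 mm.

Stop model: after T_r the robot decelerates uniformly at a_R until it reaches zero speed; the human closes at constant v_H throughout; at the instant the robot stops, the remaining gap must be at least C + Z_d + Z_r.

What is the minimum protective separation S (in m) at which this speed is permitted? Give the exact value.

S_min = 5857/12000 m = 0.4881 m

T_s = v_R/a_R = (17/20)/3 = 0.2833 s
robot in T_r: 0.8500·0.0400 = 0.0340 m
robot under decel: 0.8500²/(2·3.0000) = 0.1204 m
human closes 0.8000·0.3233 = 0.2587 m
residual clearance needed = 0.0200+0.0400+0.0150 = 0.0750 m
S_min ≈ 0.0340+0.1204+0.2587+0.0750  ⇒  S_min = 5857/12000 m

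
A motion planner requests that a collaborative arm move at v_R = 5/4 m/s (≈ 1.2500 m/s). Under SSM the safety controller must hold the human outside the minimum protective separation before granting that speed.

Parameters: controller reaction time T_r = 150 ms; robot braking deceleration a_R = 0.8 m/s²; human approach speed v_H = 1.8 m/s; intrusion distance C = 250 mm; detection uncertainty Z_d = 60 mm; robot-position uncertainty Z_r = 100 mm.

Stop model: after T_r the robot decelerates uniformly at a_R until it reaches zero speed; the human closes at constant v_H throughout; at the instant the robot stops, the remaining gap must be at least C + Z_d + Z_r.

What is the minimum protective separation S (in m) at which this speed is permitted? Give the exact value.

stop time T_s = (5/4)/(4/5) = 1.5625 s
robot covers v_R·T_r = 1.2500·0.1500 = 0.1875 m before braking
robot under decel: 1.2500²/(2·0.8000) = 0.9766 m
person approaches 1.8000·(0.1500+1.5625) = 3.0825 m
C+Z_d+Z_r = 0.2500+0.0600+0.1000 = 0.4100 m
S_min ≈ 0.1875+0.9766+3.0825+0.4100  ⇒  S_min = 14901/3200 m

S_min = 14901/3200 m = 4.6566 m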